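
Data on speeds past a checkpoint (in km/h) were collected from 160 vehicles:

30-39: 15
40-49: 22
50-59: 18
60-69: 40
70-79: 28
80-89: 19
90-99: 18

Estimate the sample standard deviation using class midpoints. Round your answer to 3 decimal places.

17.838

Midpoints: 34.5, 44.5, 54.5, 64.5, 74.5, 84.5, 94.5
n = 160, Σfm = 10450, mean = 65.3125
Σfm² = 733110
Σf(m − x̄)² = Σfm² − (Σfm)²/n = 733110 − 10450²/160 = 50594.3750
Sample variance = 50594.3750 / 159 = 318.2036
Standard deviation = √318.2036 = 17.8383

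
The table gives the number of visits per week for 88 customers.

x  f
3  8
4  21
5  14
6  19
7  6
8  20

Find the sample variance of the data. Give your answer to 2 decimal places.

Values: 3, 4, 5, 6, 7, 8
n = 88, Σfx = 494, mean = 5.6136
Σfx² = 3016
Σf(x − x̄)² = Σfx² − (Σfx)²/n = 3016 − 494²/88 = 242.8636
Sample variance = 242.8636 / 87 = 2.7915

2.79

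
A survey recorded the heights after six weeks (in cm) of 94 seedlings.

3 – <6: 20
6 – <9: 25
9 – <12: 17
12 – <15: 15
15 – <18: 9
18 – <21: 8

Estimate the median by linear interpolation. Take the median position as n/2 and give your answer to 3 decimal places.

Cumulative frequencies: 20, 45, 62, 77, 86, 94
n = 94; position = n/2 = 47.
This falls in the class 9 – <12: L = 9, F = 45, f = 17, h = 3.
Median ≈ 9 + ((47 − 45) / 17) × 3 = 9.3529

9.353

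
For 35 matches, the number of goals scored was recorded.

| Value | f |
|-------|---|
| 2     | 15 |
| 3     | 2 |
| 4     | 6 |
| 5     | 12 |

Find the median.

4

Cumulative frequencies: 15, 17, 23, 35
n = 35, so the median is the value in position (n+1)/2 = 18.
Position 18 falls at value 4.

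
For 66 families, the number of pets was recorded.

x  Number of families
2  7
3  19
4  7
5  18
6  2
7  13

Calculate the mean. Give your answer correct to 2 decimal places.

Values: 2, 3, 4, 5, 6, 7
Σfx = 7×2 + 19×3 + 7×4 + 18×5 + 2×6 + 13×7 = 292
n = Σf = 66
Mean = 292 / 66 = 4.4242

4.42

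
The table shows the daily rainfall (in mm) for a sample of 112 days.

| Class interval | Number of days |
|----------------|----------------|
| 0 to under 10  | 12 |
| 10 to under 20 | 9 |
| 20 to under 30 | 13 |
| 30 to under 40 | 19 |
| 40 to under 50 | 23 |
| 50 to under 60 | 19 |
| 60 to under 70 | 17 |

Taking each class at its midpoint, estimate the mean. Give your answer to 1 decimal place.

39.0

Midpoints: 5, 15, 25, 35, 45, 55, 65
Σfm = 12×5 + 9×15 + 13×25 + 19×35 + 23×45 + 19×55 + 17×65 = 4370
n = Σf = 112
Mean = 4370 / 112 = 39.0179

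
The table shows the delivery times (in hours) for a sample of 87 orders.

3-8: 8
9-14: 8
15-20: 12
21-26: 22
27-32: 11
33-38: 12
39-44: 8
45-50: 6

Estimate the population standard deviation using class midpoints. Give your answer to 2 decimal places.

Midpoints: 5.5, 11.5, 17.5, 23.5, 29.5, 35.5, 41.5, 47.5
n = 87, Σfm = 2230.5, mean = 25.6379
Σfm² = 69135.75
Σf(m − x̄)² = Σfm² − (Σfm)²/n = 69135.75 − 2230.5²/87 = 11950.3448
Population variance = 11950.3448 / 87 = 137.3603
Standard deviation = √137.3603 = 11.7201

11.72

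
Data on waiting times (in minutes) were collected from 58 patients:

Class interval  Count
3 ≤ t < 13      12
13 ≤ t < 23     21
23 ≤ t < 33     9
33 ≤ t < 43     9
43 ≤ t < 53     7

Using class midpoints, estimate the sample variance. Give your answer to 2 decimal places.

171.32

Midpoints: 8, 18, 28, 38, 48
n = 58, Σfm = 1404, mean = 24.2069
Σfm² = 43752
Σf(m − x̄)² = Σfm² − (Σfm)²/n = 43752 − 1404²/58 = 9765.5172
Sample variance = 9765.5172 / 57 = 171.3249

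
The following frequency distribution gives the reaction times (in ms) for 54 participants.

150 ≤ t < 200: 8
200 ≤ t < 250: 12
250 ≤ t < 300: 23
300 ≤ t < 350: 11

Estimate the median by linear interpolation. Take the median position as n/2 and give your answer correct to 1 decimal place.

Cumulative frequencies: 8, 20, 43, 54
n = 54; position = n/2 = 27.
This falls in the class 250 ≤ t < 300: L = 250, F = 20, f = 23, h = 50.
Median ≈ 250 + ((27 − 20) / 23) × 50 = 265.2174

265.2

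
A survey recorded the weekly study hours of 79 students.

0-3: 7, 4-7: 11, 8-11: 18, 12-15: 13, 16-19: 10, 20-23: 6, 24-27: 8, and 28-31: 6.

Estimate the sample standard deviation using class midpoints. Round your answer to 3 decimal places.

Midpoints: 1.5, 5.5, 9.5, 13.5, 17.5, 21.5, 25.5, 29.5
n = 79, Σfm = 1102.5, mean = 13.9557
Σfm² = 20601.75
Σf(m − x̄)² = Σfm² − (Σfm)²/n = 20601.75 − 1102.5²/79 = 5215.5949
Sample variance = 5215.5949 / 78 = 66.8666
Standard deviation = √66.8666 = 8.1772

8.177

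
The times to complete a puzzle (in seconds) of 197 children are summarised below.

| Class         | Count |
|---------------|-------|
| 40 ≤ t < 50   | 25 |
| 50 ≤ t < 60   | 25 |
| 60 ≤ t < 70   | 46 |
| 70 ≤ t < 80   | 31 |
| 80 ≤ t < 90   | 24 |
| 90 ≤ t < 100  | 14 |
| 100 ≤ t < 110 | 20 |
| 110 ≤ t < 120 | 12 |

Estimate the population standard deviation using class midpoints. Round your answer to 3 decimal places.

Midpoints: 45, 55, 65, 75, 85, 95, 105, 115
n = 197, Σfm = 14665, mean = 74.4416
Σfm² = 1173925
Σf(m − x̄)² = Σfm² − (Σfm)²/n = 1173925 − 14665²/197 = 82238.5787
Population variance = 82238.5787 / 197 = 417.4547
Standard deviation = √417.4547 = 20.4317

20.432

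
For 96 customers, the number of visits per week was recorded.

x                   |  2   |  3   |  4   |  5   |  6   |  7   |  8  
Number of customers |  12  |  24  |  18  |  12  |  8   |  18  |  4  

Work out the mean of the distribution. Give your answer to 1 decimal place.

4.5

Values: 2, 3, 4, 5, 6, 7, 8
Σfx = 12×2 + 24×3 + 18×4 + 12×5 + 8×6 + 18×7 + 4×8 = 434
n = Σf = 96
Mean = 434 / 96 = 4.5208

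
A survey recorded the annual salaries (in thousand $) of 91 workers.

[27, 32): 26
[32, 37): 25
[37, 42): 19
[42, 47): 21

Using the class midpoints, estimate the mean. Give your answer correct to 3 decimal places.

36.423

Midpoints: 29.5, 34.5, 39.5, 44.5
Σfm = 26×29.5 + 25×34.5 + 19×39.5 + 21×44.5 = 3314.5
n = Σf = 91
Mean = 3314.5 / 91 = 36.4231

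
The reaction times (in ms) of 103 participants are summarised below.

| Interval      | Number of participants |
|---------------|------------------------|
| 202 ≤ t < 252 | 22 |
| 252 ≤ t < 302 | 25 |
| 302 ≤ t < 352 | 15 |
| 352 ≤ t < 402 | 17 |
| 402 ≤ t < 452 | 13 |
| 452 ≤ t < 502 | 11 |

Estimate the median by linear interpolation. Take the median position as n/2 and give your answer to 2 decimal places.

Cumulative frequencies: 22, 47, 62, 79, 92, 103
n = 103; position = n/2 = 51.5.
This falls in the class 302 ≤ t < 352: L = 302, F = 47, f = 15, h = 50.
Median ≈ 302 + ((51.5 − 47) / 15) × 50 = 317.0000

317.00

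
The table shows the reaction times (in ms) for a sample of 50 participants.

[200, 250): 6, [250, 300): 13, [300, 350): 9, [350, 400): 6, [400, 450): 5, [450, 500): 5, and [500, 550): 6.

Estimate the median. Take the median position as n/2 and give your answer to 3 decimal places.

Cumulative frequencies: 6, 19, 28, 34, 39, 44, 50
n = 50; position = n/2 = 25.
This falls in the class [300, 350): L = 300, F = 19, f = 9, h = 50.
Median ≈ 300 + ((25 − 19) / 9) × 50 = 333.3333

333.333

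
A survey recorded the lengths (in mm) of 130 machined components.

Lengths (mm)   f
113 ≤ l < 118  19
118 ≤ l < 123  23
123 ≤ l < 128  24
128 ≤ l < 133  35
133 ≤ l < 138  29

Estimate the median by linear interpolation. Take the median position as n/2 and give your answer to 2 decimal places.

Cumulative frequencies: 19, 42, 66, 101, 130
n = 130; position = n/2 = 65.
This falls in the class 123 ≤ l < 128: L = 123, F = 42, f = 24, h = 5.
Median ≈ 123 + ((65 − 42) / 24) × 5 = 127.7917

127.79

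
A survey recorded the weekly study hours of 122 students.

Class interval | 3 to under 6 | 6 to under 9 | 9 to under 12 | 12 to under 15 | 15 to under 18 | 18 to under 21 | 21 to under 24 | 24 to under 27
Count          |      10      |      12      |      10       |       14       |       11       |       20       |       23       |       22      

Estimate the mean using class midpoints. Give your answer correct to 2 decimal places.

Midpoints: 4.5, 7.5, 10.5, 13.5, 16.5, 19.5, 22.5, 25.5
Σfm = 10×4.5 + 12×7.5 + 10×10.5 + 14×13.5 + 11×16.5 + 20×19.5 + 23×22.5 + 22×25.5 = 2079
n = Σf = 122
Mean = 2079 / 122 = 17.0410

17.04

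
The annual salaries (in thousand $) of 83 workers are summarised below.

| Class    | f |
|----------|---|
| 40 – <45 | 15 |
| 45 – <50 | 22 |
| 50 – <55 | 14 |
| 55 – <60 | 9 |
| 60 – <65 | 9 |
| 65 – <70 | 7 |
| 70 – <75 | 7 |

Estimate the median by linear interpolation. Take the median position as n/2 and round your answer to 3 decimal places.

Cumulative frequencies: 15, 37, 51, 60, 69, 76, 83
n = 83; position = n/2 = 41.5.
This falls in the class 50 – <55: L = 50, F = 37, f = 14, h = 5.
Median ≈ 50 + ((41.5 − 37) / 14) × 5 = 51.6071

51.607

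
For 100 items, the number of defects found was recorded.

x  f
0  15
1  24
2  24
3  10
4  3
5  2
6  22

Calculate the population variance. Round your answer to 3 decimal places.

Values: 0, 1, 2, 3, 4, 5, 6
n = 100, Σfx = 256, mean = 2.5600
Σfx² = 1100
Σf(x − x̄)² = Σfx² − (Σfx)²/n = 1100 − 256²/100 = 444.6400
Population variance = 444.6400 / 100 = 4.4464

4.446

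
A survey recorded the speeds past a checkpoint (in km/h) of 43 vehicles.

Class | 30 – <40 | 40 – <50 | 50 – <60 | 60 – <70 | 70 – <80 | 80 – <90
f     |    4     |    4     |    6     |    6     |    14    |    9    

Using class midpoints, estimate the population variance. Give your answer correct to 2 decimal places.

Midpoints: 35, 45, 55, 65, 75, 85
n = 43, Σfm = 2855, mean = 66.3953
Σfm² = 200275
Σf(m − x̄)² = Σfm² − (Σfm)²/n = 200275 − 2855²/43 = 10716.2791
Population variance = 10716.2791 / 43 = 249.2158

249.22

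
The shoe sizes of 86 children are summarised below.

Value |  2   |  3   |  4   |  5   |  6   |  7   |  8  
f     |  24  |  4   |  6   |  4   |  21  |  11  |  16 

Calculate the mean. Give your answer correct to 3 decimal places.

Values: 2, 3, 4, 5, 6, 7, 8
Σfx = 24×2 + 4×3 + 6×4 + 4×5 + 21×6 + 11×7 + 16×8 = 435
n = Σf = 86
Mean = 435 / 86 = 5.0581

5.058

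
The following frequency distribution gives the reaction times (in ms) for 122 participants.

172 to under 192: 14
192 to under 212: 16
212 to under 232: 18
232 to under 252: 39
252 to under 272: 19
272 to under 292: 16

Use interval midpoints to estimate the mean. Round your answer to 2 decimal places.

235.28

Midpoints: 182, 202, 222, 242, 262, 282
Σfm = 14×182 + 16×202 + 18×222 + 39×242 + 19×262 + 16×282 = 28704
n = Σf = 122
Mean = 28704 / 122 = 235.2787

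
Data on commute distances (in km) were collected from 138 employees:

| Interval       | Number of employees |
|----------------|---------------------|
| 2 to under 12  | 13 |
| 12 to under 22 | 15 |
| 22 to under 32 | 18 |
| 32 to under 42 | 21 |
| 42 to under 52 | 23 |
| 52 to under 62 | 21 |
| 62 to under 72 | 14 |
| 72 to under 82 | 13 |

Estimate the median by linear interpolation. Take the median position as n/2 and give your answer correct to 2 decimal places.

Cumulative frequencies: 13, 28, 46, 67, 90, 111, 125, 138
n = 138; position = n/2 = 69.
This falls in the class 42 to under 52: L = 42, F = 67, f = 23, h = 10.
Median ≈ 42 + ((69 − 67) / 23) × 10 = 42.8696

42.87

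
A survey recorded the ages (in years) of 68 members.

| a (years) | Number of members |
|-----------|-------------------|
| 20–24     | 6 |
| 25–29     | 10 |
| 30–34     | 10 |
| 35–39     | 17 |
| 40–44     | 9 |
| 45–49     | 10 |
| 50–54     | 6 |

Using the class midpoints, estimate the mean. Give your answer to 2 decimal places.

Midpoints: 22, 27, 32, 37, 42, 47, 52
Σfm = 6×22 + 10×27 + 10×32 + 17×37 + 9×42 + 10×47 + 6×52 = 2511
n = Σf = 68
Mean = 2511 / 68 = 36.9265

36.93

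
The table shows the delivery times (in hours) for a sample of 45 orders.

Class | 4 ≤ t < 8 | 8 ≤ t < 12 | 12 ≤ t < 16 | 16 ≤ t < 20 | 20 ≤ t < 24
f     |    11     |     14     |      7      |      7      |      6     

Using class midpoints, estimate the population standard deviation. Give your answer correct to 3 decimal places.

Midpoints: 6, 10, 14, 18, 22
n = 45, Σfm = 562, mean = 12.4889
Σfm² = 8340
Σf(m − x̄)² = Σfm² − (Σfm)²/n = 8340 − 562²/45 = 1321.2444
Population variance = 1321.2444 / 45 = 29.3610
Standard deviation = √29.3610 = 5.4186

5.419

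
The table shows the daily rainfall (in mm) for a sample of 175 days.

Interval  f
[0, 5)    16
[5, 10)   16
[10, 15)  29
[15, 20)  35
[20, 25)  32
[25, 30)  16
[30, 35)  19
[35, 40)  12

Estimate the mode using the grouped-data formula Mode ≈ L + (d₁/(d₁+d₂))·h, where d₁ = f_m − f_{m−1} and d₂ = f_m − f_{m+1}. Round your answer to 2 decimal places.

Modal class: [15, 20) (highest frequency 35).
d₁ = 35 − 29 = 6, d₂ = 35 − 32 = 3
Mode ≈ 15 + (6/(6+3)) × 5 = 15 + 3.3333 = 18.3333

18.33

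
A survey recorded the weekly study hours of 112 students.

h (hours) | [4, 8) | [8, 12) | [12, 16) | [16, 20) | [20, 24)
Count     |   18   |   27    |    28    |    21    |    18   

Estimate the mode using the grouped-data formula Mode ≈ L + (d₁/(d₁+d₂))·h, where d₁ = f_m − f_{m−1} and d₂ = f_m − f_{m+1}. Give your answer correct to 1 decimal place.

Modal class: [12, 16) (highest frequency 28).
d₁ = 28 − 27 = 1, d₂ = 28 − 21 = 7
Mode ≈ 12 + (1/(1+7)) × 4 = 12 + 0.5000 = 12.5000

12.5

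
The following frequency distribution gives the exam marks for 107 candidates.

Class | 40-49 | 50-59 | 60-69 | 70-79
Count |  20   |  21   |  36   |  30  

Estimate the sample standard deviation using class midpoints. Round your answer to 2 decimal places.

Midpoints: 44.5, 54.5, 64.5, 74.5
n = 107, Σfm = 6591.5, mean = 61.6028
Σfm² = 418256.75
Σf(m − x̄)² = Σfm² − (Σfm)²/n = 418256.75 − 6591.5²/107 = 12201.8692
Sample variance = 12201.8692 / 106 = 115.1120
Standard deviation = √115.1120 = 10.7290

10.73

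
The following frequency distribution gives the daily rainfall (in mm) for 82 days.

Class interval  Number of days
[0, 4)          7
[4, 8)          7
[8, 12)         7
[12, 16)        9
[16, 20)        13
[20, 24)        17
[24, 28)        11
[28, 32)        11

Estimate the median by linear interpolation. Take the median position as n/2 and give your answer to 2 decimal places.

19.38

Cumulative frequencies: 7, 14, 21, 30, 43, 60, 71, 82
n = 82; position = n/2 = 41.
This falls in the class [16, 20): L = 16, F = 30, f = 13, h = 4.
Median ≈ 16 + ((41 − 30) / 13) × 4 = 19.3846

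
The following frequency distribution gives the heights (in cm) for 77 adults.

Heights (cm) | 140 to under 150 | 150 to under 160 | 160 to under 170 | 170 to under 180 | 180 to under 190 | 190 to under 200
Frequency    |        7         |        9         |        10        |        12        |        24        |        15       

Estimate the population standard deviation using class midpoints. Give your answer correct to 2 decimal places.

Midpoints: 145, 155, 165, 175, 185, 195
n = 77, Σfm = 13525, mean = 175.6494
Σfm² = 2394925
Σf(m − x̄)² = Σfm² − (Σfm)²/n = 2394925 − 13525²/77 = 19267.5325
Population variance = 19267.5325 / 77 = 250.2277
Standard deviation = √250.2277 = 15.8186

15.82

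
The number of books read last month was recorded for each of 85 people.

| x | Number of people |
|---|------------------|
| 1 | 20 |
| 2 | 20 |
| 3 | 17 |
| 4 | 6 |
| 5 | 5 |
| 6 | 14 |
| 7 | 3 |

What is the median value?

Cumulative frequencies: 20, 40, 57, 63, 68, 82, 85
n = 85, so the median is the value in position (n+1)/2 = 43.
Position 43 falls at value 3.

3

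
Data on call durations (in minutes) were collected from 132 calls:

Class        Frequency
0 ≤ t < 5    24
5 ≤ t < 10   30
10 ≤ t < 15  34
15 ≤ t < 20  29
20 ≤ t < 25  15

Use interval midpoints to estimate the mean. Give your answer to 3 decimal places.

11.780

Midpoints: 2.5, 7.5, 12.5, 17.5, 22.5
Σfm = 24×2.5 + 30×7.5 + 34×12.5 + 29×17.5 + 15×22.5 = 1555
n = Σf = 132
Mean = 1555 / 132 = 11.7803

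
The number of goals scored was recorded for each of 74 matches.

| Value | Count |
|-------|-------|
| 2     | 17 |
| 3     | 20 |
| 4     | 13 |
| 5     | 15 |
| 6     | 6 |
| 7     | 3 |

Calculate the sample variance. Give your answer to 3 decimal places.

Values: 2, 3, 4, 5, 6, 7
n = 74, Σfx = 278, mean = 3.7568
Σfx² = 1194
Σf(x − x̄)² = Σfx² − (Σfx)²/n = 1194 − 278²/74 = 149.6216
Sample variance = 149.6216 / 73 = 2.0496

2.050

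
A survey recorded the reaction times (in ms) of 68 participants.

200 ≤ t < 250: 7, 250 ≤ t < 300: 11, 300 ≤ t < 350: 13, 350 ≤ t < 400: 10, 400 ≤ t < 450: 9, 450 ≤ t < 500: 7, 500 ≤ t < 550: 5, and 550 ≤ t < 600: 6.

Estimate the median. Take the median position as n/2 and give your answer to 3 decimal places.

Cumulative frequencies: 7, 18, 31, 41, 50, 57, 62, 68
n = 68; position = n/2 = 34.
This falls in the class 350 ≤ t < 400: L = 350, F = 31, f = 10, h = 50.
Median ≈ 350 + ((34 − 31) / 10) × 50 = 365.0000

365.000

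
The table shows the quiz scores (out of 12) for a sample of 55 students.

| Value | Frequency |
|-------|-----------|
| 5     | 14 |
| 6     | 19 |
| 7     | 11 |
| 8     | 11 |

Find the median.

6

Cumulative frequencies: 14, 33, 44, 55
n = 55, so the median is the value in position (n+1)/2 = 28.
Position 28 falls at value 6.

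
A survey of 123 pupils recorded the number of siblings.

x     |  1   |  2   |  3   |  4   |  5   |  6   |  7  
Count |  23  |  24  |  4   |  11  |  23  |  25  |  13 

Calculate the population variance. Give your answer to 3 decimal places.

4.442

Values: 1, 2, 3, 4, 5, 6, 7
n = 123, Σfx = 483, mean = 3.9268
Σfx² = 2443
Σf(x − x̄)² = Σfx² − (Σfx)²/n = 2443 − 483²/123 = 546.3415
Population variance = 546.3415 / 123 = 4.4418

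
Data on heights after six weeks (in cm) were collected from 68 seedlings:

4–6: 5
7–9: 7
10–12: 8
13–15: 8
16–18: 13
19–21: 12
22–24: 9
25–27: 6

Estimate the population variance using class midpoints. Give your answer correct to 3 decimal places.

Midpoints: 5, 8, 11, 14, 17, 20, 23, 26
n = 68, Σfm = 1105, mean = 16.2500
Σfm² = 20483
Σf(m − x̄)² = Σfm² − (Σfm)²/n = 20483 − 1105²/68 = 2526.7500
Population variance = 2526.7500 / 68 = 37.1581

37.158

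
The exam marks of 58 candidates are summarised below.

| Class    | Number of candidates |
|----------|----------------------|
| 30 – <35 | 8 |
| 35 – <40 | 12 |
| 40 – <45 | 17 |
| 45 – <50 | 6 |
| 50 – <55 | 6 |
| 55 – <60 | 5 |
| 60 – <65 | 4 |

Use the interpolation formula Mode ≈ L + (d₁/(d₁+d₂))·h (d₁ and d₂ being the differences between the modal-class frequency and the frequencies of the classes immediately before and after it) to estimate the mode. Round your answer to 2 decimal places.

Modal class: 40 – <45 (highest frequency 17).
d₁ = 17 − 12 = 5, d₂ = 17 − 6 = 11
Mode ≈ 40 + (5/(5+11)) × 5 = 40 + 1.5625 = 41.5625

41.56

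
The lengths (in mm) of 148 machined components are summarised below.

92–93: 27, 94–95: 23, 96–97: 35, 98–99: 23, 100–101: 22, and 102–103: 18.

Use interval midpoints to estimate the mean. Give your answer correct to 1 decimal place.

97.1

Midpoints: 92.5, 94.5, 96.5, 98.5, 100.5, 102.5
Σfm = 27×92.5 + 23×94.5 + 35×96.5 + 23×98.5 + 22×100.5 + 18×102.5 = 14370
n = Σf = 148
Mean = 14370 / 148 = 97.0946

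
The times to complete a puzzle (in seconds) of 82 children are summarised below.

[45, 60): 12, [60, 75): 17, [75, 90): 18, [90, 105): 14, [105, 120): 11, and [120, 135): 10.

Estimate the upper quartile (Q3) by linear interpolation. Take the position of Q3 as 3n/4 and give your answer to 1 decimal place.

Cumulative frequencies: 12, 29, 47, 61, 72, 82
n = 82; position = 3n/4 = 61.5.
This falls in the class [105, 120): L = 105, F = 61, f = 11, h = 15.
Upper quartile ≈ 105 + ((61.5 − 61) / 11) × 15 = 105.6818

105.7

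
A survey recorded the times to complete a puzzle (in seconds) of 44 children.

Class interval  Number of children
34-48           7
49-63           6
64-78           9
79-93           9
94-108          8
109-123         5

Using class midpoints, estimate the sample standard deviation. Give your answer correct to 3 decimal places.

Midpoints: 41, 56, 71, 86, 101, 116
n = 44, Σfm = 3424, mean = 77.8182
Σfm² = 291404
Σf(m − x̄)² = Σfm² − (Σfm)²/n = 291404 − 3424²/44 = 24954.5455
Sample variance = 24954.5455 / 43 = 580.3383
Standard deviation = √580.3383 = 24.0902

24.090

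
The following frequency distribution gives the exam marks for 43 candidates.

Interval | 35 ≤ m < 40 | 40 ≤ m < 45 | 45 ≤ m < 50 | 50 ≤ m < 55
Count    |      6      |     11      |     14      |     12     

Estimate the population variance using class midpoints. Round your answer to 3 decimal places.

25.690

Midpoints: 37.5, 42.5, 47.5, 52.5
n = 43, Σfm = 1987.5, mean = 46.2209
Σfm² = 92968.75
Σf(m − x̄)² = Σfm² − (Σfm)²/n = 92968.75 − 1987.5²/43 = 1104.6512
Population variance = 1104.6512 / 43 = 25.6896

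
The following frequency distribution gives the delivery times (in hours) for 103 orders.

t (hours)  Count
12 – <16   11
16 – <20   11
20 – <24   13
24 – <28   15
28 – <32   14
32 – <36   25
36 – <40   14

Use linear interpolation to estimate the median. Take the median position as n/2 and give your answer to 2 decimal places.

Cumulative frequencies: 11, 22, 35, 50, 64, 89, 103
n = 103; position = n/2 = 51.5.
This falls in the class 28 – <32: L = 28, F = 50, f = 14, h = 4.
Median ≈ 28 + ((51.5 − 50) / 14) × 4 = 28.4286

28.43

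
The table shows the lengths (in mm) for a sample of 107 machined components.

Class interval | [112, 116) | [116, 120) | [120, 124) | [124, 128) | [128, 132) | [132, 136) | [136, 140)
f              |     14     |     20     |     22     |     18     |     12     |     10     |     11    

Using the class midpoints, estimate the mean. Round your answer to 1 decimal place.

Midpoints: 114, 118, 122, 126, 130, 134, 138
Σfm = 14×114 + 20×118 + 22×122 + 18×126 + 12×130 + 10×134 + 11×138 = 13326
n = Σf = 107
Mean = 13326 / 107 = 124.5421

124.5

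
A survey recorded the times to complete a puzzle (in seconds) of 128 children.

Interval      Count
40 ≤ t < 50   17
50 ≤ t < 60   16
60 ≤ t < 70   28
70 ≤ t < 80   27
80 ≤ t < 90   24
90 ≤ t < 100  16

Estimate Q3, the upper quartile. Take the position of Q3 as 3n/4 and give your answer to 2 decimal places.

83.33

Cumulative frequencies: 17, 33, 61, 88, 112, 128
n = 128; position = 3n/4 = 96.
This falls in the class 80 ≤ t < 90: L = 80, F = 88, f = 24, h = 10.
Upper quartile ≈ 80 + ((96 − 88) / 24) × 10 = 83.3333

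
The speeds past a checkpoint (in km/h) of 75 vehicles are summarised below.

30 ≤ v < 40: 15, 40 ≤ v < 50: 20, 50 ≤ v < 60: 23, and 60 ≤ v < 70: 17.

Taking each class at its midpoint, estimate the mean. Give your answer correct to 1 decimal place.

50.6

Midpoints: 35, 45, 55, 65
Σfm = 15×35 + 20×45 + 23×55 + 17×65 = 3795
n = Σf = 75
Mean = 3795 / 75 = 50.6000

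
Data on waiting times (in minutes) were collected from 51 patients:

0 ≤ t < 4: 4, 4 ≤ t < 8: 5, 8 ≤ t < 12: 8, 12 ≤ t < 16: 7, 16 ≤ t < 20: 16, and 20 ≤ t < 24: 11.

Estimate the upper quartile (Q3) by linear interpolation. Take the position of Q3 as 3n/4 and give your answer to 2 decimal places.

19.56

Cumulative frequencies: 4, 9, 17, 24, 40, 51
n = 51; position = 3n/4 = 38.25.
This falls in the class 16 ≤ t < 20: L = 16, F = 24, f = 16, h = 4.
Upper quartile ≈ 16 + ((38.25 − 24) / 16) × 4 = 19.5625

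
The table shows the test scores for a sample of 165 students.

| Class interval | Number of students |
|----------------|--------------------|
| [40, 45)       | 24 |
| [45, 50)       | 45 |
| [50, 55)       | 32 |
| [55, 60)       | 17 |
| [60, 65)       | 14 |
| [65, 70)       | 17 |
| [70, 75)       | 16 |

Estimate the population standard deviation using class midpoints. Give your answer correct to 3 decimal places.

9.501

Midpoints: 42.5, 47.5, 52.5, 57.5, 62.5, 67.5, 72.5
n = 165, Σfm = 8997.5, mean = 54.5303
Σfm² = 505531.25
Σf(m − x̄)² = Σfm² − (Σfm)²/n = 505531.25 − 8997.5²/165 = 14894.8485
Population variance = 14894.8485 / 165 = 90.2718
Standard deviation = √90.2718 = 9.5011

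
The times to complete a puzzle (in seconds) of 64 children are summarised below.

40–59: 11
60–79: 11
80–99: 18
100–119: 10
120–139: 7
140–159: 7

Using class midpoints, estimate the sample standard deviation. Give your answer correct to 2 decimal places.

Midpoints: 49.5, 69.5, 89.5, 109.5, 129.5, 149.5
n = 64, Σfm = 5968, mean = 93.2500
Σfm² = 618016
Σf(m − x̄)² = Σfm² − (Σfm)²/n = 618016 − 5968²/64 = 61500.0000
Sample variance = 61500.0000 / 63 = 976.1905
Standard deviation = √976.1905 = 31.2440

31.24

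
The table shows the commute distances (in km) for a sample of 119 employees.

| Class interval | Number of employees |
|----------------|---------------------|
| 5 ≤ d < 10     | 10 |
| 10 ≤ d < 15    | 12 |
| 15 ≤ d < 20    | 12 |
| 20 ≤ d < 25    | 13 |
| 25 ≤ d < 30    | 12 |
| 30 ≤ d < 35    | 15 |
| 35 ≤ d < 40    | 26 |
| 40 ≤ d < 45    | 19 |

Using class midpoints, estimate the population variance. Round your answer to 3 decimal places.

Midpoints: 7.5, 12.5, 17.5, 22.5, 27.5, 32.5, 37.5, 42.5
n = 119, Σfm = 3327.5, mean = 27.9622
Σfm² = 108493.75
Σf(m − x̄)² = Σfm² − (Σfm)²/n = 108493.75 − 3327.5²/119 = 15449.5798
Population variance = 15449.5798 / 119 = 129.8284

129.828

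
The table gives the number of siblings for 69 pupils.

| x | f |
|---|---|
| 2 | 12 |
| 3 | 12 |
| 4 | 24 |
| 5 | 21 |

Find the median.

Cumulative frequencies: 12, 24, 48, 69
n = 69, so the median is the value in position (n+1)/2 = 35.
Position 35 falls at value 4.

4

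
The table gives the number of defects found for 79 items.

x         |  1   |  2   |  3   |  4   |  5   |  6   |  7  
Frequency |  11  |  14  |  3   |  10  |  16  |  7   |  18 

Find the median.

Cumulative frequencies: 11, 25, 28, 38, 54, 61, 79
n = 79, so the median is the value in position (n+1)/2 = 40.
Position 40 falls at value 5.

5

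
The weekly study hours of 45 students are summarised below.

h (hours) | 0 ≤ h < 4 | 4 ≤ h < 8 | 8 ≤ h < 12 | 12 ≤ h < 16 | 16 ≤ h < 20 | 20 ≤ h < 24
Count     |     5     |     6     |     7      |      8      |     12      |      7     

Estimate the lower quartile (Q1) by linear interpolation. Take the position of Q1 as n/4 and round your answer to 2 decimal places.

8.14

Cumulative frequencies: 5, 11, 18, 26, 38, 45
n = 45; position = n/4 = 11.25.
This falls in the class 8 ≤ h < 12: L = 8, F = 11, f = 7, h = 4.
Lower quartile ≈ 8 + ((11.25 − 11) / 7) × 4 = 8.1429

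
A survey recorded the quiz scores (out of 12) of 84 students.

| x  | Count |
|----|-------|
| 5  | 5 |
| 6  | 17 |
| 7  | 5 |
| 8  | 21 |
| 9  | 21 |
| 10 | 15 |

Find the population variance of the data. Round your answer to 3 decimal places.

2.368

Values: 5, 6, 7, 8, 9, 10
n = 84, Σfx = 669, mean = 7.9643
Σfx² = 5527
Σf(x − x̄)² = Σfx² − (Σfx)²/n = 5527 − 669²/84 = 198.8929
Population variance = 198.8929 / 84 = 2.3678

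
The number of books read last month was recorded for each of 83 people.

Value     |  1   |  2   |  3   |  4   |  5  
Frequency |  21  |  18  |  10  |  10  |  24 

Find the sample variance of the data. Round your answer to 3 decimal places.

2.536

Values: 1, 2, 3, 4, 5
n = 83, Σfx = 247, mean = 2.9759
Σfx² = 943
Σf(x − x̄)² = Σfx² − (Σfx)²/n = 943 − 247²/83 = 207.9518
Sample variance = 207.9518 / 82 = 2.5360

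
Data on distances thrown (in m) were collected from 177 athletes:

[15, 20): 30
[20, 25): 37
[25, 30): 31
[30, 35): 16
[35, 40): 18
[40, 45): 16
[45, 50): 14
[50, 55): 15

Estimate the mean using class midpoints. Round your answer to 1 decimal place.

Midpoints: 17.5, 22.5, 27.5, 32.5, 37.5, 42.5, 47.5, 52.5
Σfm = 30×17.5 + 37×22.5 + 31×27.5 + 16×32.5 + 18×37.5 + 16×42.5 + 14×47.5 + 15×52.5 = 5537.5
n = Σf = 177
Mean = 5537.5 / 177 = 31.2853

31.3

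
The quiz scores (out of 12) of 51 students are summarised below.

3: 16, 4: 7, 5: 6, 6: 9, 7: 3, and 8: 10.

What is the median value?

5

Cumulative frequencies: 16, 23, 29, 38, 41, 51
n = 51, so the median is the value in position (n+1)/2 = 26.
Position 26 falls at value 5.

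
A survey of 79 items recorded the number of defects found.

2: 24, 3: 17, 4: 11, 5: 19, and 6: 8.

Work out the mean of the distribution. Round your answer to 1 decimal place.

3.6

Values: 2, 3, 4, 5, 6
Σfx = 24×2 + 17×3 + 11×4 + 19×5 + 8×6 = 286
n = Σf = 79
Mean = 286 / 79 = 3.6203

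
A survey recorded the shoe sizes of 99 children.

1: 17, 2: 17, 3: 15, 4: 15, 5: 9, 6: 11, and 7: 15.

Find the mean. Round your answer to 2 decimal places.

Values: 1, 2, 3, 4, 5, 6, 7
Σfx = 17×1 + 17×2 + 15×3 + 15×4 + 9×5 + 11×6 + 15×7 = 372
n = Σf = 99
Mean = 372 / 99 = 3.7576

3.76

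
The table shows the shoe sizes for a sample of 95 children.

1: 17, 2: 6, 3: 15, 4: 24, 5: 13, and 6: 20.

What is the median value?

4

Cumulative frequencies: 17, 23, 38, 62, 75, 95
n = 95, so the median is the value in position (n+1)/2 = 48.
Position 48 falls at value 4.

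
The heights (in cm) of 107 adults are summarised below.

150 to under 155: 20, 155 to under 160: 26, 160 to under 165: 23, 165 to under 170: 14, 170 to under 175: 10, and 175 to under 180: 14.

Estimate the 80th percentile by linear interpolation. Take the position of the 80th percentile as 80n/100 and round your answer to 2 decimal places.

Cumulative frequencies: 20, 46, 69, 83, 93, 107
n = 107; position = 80n/100 = 85.6.
This falls in the class 170 to under 175: L = 170, F = 83, f = 10, h = 5.
80th percentile ≈ 170 + ((85.6 − 83) / 10) × 5 = 171.3000

171.30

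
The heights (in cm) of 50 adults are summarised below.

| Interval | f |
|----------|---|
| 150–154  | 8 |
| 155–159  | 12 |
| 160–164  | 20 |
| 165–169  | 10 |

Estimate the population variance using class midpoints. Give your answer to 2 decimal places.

Midpoints: 152, 157, 162, 167
n = 50, Σfm = 8010, mean = 160.2000
Σfm² = 1284390
Σf(m − x̄)² = Σfm² − (Σfm)²/n = 1284390 − 8010²/50 = 1188.0000
Population variance = 1188.0000 / 50 = 23.7600

23.76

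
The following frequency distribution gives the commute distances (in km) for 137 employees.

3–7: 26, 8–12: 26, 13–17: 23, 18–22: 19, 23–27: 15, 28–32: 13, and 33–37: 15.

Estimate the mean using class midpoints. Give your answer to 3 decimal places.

17.555

Midpoints: 5, 10, 15, 20, 25, 30, 35
Σfm = 26×5 + 26×10 + 23×15 + 19×20 + 15×25 + 13×30 + 15×35 = 2405
n = Σf = 137
Mean = 2405 / 137 = 17.5547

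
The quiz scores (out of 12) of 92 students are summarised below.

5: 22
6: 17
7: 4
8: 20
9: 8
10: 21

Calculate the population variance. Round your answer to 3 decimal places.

Values: 5, 6, 7, 8, 9, 10
n = 92, Σfx = 682, mean = 7.4130
Σfx² = 5386
Σf(x − x̄)² = Σfx² − (Σfx)²/n = 5386 − 682²/92 = 330.3043
Population variance = 330.3043 / 92 = 3.5903

3.590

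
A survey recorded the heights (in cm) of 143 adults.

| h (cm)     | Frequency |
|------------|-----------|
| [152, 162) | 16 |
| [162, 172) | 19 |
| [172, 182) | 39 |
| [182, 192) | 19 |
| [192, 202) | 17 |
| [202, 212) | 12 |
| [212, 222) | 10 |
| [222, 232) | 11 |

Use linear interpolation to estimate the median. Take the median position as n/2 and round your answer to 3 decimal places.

181.359

Cumulative frequencies: 16, 35, 74, 93, 110, 122, 132, 143
n = 143; position = n/2 = 71.5.
This falls in the class [172, 182): L = 172, F = 35, f = 39, h = 10.
Median ≈ 172 + ((71.5 − 35) / 39) × 10 = 181.3590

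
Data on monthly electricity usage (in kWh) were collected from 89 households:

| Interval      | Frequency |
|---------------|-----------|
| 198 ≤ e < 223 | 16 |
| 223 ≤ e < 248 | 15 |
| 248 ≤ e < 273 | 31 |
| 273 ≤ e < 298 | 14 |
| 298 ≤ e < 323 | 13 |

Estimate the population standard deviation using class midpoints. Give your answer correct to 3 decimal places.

31.850

Midpoints: 210.5, 235.5, 260.5, 285.5, 310.5
n = 89, Σfm = 23009.5, mean = 258.5337
Σfm² = 6039012.25
Σf(m − x̄)² = Σfm² − (Σfm)²/n = 6039012.25 − 23009.5²/89 = 90280.8989
Population variance = 90280.8989 / 89 = 1014.3921
Standard deviation = √1014.3921 = 31.8495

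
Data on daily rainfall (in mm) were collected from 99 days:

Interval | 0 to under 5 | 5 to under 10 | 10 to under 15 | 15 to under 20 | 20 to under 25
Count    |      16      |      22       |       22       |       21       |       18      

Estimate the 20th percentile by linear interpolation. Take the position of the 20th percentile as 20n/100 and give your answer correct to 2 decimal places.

5.86

Cumulative frequencies: 16, 38, 60, 81, 99
n = 99; position = 20n/100 = 19.8.
This falls in the class 5 to under 10: L = 5, F = 16, f = 22, h = 5.
20th percentile ≈ 5 + ((19.8 − 16) / 22) × 5 = 5.8636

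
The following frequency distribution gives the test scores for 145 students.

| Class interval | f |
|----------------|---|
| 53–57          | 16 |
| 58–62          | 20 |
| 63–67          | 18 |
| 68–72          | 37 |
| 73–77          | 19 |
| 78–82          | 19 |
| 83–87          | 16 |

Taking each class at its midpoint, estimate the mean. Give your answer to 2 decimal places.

Midpoints: 55, 60, 65, 70, 75, 80, 85
Σfm = 16×55 + 20×60 + 18×65 + 37×70 + 19×75 + 19×80 + 16×85 = 10145
n = Σf = 145
Mean = 10145 / 145 = 69.9655

69.97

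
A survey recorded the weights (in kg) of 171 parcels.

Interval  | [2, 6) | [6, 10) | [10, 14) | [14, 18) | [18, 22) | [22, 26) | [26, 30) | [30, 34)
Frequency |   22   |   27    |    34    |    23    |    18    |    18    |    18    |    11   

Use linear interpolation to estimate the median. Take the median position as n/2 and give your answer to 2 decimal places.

14.43

Cumulative frequencies: 22, 49, 83, 106, 124, 142, 160, 171
n = 171; position = n/2 = 85.5.
This falls in the class [14, 18): L = 14, F = 83, f = 23, h = 4.
Median ≈ 14 + ((85.5 − 83) / 23) × 4 = 14.4348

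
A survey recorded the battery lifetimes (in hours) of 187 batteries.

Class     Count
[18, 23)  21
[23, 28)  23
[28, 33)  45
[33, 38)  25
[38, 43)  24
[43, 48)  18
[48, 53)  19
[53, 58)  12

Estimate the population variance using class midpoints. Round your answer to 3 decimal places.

104.860

Midpoints: 20.5, 25.5, 30.5, 35.5, 40.5, 45.5, 50.5, 55.5
n = 187, Σfm = 6693.5, mean = 35.7941
Σfm² = 259196.75
Σf(m − x̄)² = Σfm² − (Σfm)²/n = 259196.75 − 6693.5²/187 = 19608.8235
Population variance = 19608.8235 / 187 = 104.8600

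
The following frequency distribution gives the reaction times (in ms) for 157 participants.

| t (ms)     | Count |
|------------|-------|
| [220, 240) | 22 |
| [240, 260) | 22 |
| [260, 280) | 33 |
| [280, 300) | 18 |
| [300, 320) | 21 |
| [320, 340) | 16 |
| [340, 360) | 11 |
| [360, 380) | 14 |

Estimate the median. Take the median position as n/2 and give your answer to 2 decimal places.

Cumulative frequencies: 22, 44, 77, 95, 116, 132, 143, 157
n = 157; position = n/2 = 78.5.
This falls in the class [280, 300): L = 280, F = 77, f = 18, h = 20.
Median ≈ 280 + ((78.5 − 77) / 18) × 20 = 281.6667

281.67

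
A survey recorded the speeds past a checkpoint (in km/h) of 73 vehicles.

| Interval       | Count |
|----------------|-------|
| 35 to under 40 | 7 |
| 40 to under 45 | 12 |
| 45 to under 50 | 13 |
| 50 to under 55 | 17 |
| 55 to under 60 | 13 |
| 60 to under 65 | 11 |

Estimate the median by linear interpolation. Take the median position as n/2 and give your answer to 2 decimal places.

Cumulative frequencies: 7, 19, 32, 49, 62, 73
n = 73; position = n/2 = 36.5.
This falls in the class 50 to under 55: L = 50, F = 32, f = 17, h = 5.
Median ≈ 50 + ((36.5 − 32) / 17) × 5 = 51.3235

51.32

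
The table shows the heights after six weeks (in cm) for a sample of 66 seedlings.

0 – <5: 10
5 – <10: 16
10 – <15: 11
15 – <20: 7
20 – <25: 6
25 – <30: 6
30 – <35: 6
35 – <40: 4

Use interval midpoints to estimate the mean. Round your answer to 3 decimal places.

15.909

Midpoints: 2.5, 7.5, 12.5, 17.5, 22.5, 27.5, 32.5, 37.5
Σfm = 10×2.5 + 16×7.5 + 11×12.5 + 7×17.5 + 6×22.5 + 6×27.5 + 6×32.5 + 4×37.5 = 1050
n = Σf = 66
Mean = 1050 / 66 = 15.9091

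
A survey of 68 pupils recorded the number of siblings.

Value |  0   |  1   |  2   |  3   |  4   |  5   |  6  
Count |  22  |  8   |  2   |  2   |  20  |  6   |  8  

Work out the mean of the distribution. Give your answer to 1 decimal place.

2.6

Values: 0, 1, 2, 3, 4, 5, 6
Σfx = 22×0 + 8×1 + 2×2 + 2×3 + 20×4 + 6×5 + 8×6 = 176
n = Σf = 68
Mean = 176 / 68 = 2.5882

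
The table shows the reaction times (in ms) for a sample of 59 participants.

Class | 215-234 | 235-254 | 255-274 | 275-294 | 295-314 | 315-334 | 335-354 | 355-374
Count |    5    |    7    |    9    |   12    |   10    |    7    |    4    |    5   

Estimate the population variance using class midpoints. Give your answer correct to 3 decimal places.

Midpoints: 224.5, 244.5, 264.5, 284.5, 304.5, 324.5, 344.5, 364.5
n = 59, Σfm = 17145.5, mean = 290.6017
Σfm² = 5074714.75
Σf(m − x̄)² = Σfm² − (Σfm)²/n = 5074714.75 − 17145.5²/59 = 92203.3898
Population variance = 92203.3898 / 59 = 1562.7693

1562.769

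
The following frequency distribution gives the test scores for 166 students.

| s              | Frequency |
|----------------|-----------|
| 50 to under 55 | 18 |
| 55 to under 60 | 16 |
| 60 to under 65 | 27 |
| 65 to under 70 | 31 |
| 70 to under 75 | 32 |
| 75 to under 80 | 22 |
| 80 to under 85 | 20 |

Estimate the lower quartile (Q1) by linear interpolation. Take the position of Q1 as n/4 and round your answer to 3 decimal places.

Cumulative frequencies: 18, 34, 61, 92, 124, 146, 166
n = 166; position = n/4 = 41.5.
This falls in the class 60 to under 65: L = 60, F = 34, f = 27, h = 5.
Lower quartile ≈ 60 + ((41.5 − 34) / 27) × 5 = 61.3889

61.389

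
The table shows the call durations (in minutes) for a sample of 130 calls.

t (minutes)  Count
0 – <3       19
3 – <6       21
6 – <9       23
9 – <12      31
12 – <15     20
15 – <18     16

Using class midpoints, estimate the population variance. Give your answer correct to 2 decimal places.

Midpoints: 1.5, 4.5, 7.5, 10.5, 13.5, 16.5
n = 130, Σfm = 1155, mean = 8.8846
Σfm² = 13180.5
Σf(m − x̄)² = Σfm² − (Σfm)²/n = 13180.5 − 1155²/130 = 2918.7692
Population variance = 2918.7692 / 130 = 22.4521

22.45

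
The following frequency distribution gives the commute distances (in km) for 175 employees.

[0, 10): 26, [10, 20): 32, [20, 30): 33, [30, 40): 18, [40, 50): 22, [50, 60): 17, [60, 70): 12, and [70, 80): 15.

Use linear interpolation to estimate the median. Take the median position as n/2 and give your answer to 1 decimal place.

Cumulative frequencies: 26, 58, 91, 109, 131, 148, 160, 175
n = 175; position = n/2 = 87.5.
This falls in the class [20, 30): L = 20, F = 58, f = 33, h = 10.
Median ≈ 20 + ((87.5 − 58) / 33) × 10 = 28.9394

28.9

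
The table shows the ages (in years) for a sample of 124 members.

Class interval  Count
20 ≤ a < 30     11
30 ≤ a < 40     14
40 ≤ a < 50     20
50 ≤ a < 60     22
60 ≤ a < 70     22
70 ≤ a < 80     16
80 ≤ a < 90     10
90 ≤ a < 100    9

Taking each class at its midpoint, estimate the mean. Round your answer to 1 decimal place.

58.1

Midpoints: 25, 35, 45, 55, 65, 75, 85, 95
Σfm = 11×25 + 14×35 + 20×45 + 22×55 + 22×65 + 16×75 + 10×85 + 9×95 = 7210
n = Σf = 124
Mean = 7210 / 124 = 58.1452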